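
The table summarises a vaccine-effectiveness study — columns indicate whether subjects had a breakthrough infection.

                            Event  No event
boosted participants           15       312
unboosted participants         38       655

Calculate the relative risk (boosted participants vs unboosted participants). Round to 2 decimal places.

risk, boosted participants = 15/327 = 0.04587
risk, unboosted participants = 38/693 = 0.05483
RR = 0.04587 / 0.05483 = 0.84

RR = 0.84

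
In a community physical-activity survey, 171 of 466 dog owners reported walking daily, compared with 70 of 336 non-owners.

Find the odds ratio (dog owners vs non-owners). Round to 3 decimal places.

OR = 2.203

odds, dog owners = 171/295 = 0.5797
odds, non-owners = 70/266 = 0.2632
OR = 0.5797 / 0.2632 = 2.203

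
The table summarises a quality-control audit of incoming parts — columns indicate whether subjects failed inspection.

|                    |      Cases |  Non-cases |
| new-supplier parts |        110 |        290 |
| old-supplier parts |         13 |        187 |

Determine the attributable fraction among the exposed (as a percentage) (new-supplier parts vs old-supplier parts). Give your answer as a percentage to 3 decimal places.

risk, new-supplier parts = 110/400 = 0.2750
risk, old-supplier parts = 13/200 = 0.0650
AR% = (0.2750 − 0.0650) / 0.2750 = 0.7636 → 76.364%

AR% = 76.364%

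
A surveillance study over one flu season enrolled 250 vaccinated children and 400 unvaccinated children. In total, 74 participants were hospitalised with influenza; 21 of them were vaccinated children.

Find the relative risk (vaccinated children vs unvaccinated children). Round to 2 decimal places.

vaccinated children without the outcome: 250 − 21 = 229
unvaccinated children with the outcome: 74 − 21 = 53
unvaccinated children without the outcome: 400 − 53 = 347
risk, vaccinated children = 21/250 = 0.0840
risk, unvaccinated children = 53/400 = 0.1325
RR = 0.0840 / 0.1325 = 0.63

RR = 0.63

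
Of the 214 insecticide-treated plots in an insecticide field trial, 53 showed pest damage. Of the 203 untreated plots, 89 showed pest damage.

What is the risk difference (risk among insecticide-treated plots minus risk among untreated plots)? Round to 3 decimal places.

-0.191

risk, insecticide-treated plots = 53/214 = 0.2477
risk, untreated plots = 89/203 = 0.4384
risk difference = 0.2477 − 0.4384 = -0.191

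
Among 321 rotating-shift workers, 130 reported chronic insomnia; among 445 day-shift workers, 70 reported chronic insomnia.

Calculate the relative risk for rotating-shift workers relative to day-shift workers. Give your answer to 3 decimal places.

risk, rotating-shift workers = 130/321 = 0.4050
risk, day-shift workers = 70/445 = 0.1573
RR = 0.4050 / 0.1573 = 2.575

2.575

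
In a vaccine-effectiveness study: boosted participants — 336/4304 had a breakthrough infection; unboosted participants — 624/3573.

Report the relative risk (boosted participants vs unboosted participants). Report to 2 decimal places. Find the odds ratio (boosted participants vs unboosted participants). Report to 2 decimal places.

risk, boosted participants = 336/4304 = 0.0781
risk, unboosted participants = 624/3573 = 0.1746
RR = 0.0781 / 0.1746 = 0.45
odds, boosted participants = 336/3968 = 0.0847
odds, unboosted participants = 624/2949 = 0.2116
OR = 0.0847 / 0.2116 = 0.40

RR = 0.45; OR = 0.40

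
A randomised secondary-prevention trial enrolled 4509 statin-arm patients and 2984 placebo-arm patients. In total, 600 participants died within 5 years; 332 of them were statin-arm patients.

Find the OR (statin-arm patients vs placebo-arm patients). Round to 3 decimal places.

statin-arm patients without the outcome: 4509 − 332 = 4177
placebo-arm patients with the outcome: 600 − 332 = 268
placebo-arm patients without the outcome: 2984 − 268 = 2716
OR = (332 × 2716) / (4177 × 268) = 901712/1119436 ≈ 0.806

OR ≈ 0.806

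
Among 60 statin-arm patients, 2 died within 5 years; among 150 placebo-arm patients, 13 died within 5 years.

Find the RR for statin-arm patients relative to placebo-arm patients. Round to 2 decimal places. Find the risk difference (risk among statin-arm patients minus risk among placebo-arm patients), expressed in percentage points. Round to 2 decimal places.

RR = 0.38; RD = -5.33

risk, statin-arm patients = 2/60 = 0.03333
risk, placebo-arm patients = 13/150 = 0.08667
RR = 0.03333 / 0.08667 = 0.38
risk difference = 0.03333 − 0.08667 = -0.05333 → -5.33 percentage points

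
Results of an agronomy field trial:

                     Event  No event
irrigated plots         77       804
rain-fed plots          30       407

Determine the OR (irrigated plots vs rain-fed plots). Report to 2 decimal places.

OR: 1.30

odds, irrigated plots = 77/804 = 0.0958
odds, rain-fed plots = 30/407 = 0.0737
OR = 0.0958 / 0.0737 = 1.30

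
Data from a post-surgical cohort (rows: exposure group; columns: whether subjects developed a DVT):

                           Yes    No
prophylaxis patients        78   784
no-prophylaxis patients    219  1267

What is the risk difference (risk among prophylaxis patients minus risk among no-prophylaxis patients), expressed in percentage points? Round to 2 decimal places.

risk, prophylaxis patients = 78/862 = 0.0905
risk, no-prophylaxis patients = 219/1486 = 0.1474
risk difference = 0.0905 − 0.1474 = -0.0569 → -5.69 percentage points

RD = -5.69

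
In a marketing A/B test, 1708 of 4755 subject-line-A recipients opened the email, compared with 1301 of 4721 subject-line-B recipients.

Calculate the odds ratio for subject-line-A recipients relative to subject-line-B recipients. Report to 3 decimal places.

OR = (1708 × 3420) / (3047 × 1301) = 5841360/3964147 ≈ 1.474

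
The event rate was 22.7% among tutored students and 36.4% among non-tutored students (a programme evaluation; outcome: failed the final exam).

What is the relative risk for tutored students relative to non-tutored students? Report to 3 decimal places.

RR = 0.2270 / 0.3640 = 0.624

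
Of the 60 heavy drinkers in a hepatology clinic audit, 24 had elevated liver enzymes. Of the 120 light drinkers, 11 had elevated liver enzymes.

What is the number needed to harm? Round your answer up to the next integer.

NNH ≈ 4

risk, heavy drinkers = 24/60 = 0.400000
risk, light drinkers = 11/120 = 0.091667
absolute risk difference = 0.308333
1 / 0.308333 = 3.243 → round up → 4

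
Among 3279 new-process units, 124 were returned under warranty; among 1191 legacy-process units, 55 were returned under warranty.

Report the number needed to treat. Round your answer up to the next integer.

risk, new-process units = 124/3279 = 0.037816
risk, legacy-process units = 55/1191 = 0.046180
absolute risk difference = 0.008363
1 / 0.008363 = 119.574 → round up → 120

NNT: 120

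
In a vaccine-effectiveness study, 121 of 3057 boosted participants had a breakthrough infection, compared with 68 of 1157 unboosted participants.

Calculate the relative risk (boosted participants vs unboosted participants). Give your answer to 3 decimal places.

0.673

risk, boosted participants = 121/3057 = 0.03958
risk, unboosted participants = 68/1157 = 0.05877
RR = 0.03958 / 0.05877 = 0.673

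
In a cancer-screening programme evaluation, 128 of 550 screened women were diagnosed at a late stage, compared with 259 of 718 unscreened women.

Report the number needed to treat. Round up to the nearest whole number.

risk, screened women = 128/550 = 0.232727
risk, unscreened women = 259/718 = 0.360724
absolute risk difference = 0.127997
1 / 0.127997 = 7.813 → round up → 8

8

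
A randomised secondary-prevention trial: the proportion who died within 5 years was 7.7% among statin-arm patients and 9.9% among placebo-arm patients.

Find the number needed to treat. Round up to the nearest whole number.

absolute risk difference = 0.022000
1 / 0.022000 = 45.455 → round up → 46

46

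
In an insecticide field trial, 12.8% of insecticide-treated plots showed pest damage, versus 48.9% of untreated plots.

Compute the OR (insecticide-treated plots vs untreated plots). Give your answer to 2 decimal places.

OR ≈ 0.15

odds, insecticide-treated plots = 0.1280/0.8720 = 0.1468
odds, untreated plots = 0.4890/0.5110 = 0.9569
OR = 0.1468 / 0.9569 = 0.15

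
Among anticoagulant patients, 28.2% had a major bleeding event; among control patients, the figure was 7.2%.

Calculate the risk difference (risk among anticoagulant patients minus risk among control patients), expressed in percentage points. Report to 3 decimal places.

risk difference = 0.2820 − 0.0720 = 0.2100 → 21.000 percentage points

RD ≈ 21.000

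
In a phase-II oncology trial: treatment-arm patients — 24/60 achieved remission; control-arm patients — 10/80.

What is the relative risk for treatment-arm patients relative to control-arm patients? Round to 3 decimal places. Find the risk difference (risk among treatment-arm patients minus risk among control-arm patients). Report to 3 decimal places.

risk, treatment-arm patients = 24/60 = 0.4000
risk, control-arm patients = 10/80 = 0.1250
RR = 0.4000 / 0.1250 = 3.200
risk difference = 0.4000 − 0.1250 = 0.275

RR = 3.200; RD = 0.275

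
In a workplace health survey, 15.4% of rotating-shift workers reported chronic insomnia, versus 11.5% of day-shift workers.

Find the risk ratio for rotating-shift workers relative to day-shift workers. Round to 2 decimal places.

RR = 0.1540 / 0.1150 = 1.34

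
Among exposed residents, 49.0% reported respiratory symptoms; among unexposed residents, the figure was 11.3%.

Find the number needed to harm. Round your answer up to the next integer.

NNH: 3

absolute risk difference = 0.377000
1 / 0.377000 = 2.653 → round up → 3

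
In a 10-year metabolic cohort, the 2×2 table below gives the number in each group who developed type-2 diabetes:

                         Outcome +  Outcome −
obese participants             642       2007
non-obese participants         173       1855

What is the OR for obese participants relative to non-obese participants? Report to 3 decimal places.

OR = (642 × 1855) / (2007 × 173) = 1190910/347211 ≈ 3.430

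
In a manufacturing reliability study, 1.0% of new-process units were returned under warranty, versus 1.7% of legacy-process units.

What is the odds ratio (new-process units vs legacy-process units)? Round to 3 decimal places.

odds, new-process units = 0.01000/0.99000 = 0.01010
odds, legacy-process units = 0.01700/0.98300 = 0.01729
OR = 0.01010 / 0.01729 = 0.584

OR ≈ 0.584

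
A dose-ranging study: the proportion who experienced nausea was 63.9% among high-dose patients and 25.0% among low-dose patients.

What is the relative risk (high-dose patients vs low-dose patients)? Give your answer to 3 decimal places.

RR = 0.6390 / 0.2500 = 2.556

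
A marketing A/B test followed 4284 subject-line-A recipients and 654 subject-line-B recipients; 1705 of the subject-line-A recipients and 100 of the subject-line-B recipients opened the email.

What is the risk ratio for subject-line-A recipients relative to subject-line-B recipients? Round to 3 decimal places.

RR: 2.603

risk, subject-line-A recipients = 1705/4284 = 0.3980
risk, subject-line-B recipients = 100/654 = 0.1529
RR = 0.3980 / 0.1529 = 2.603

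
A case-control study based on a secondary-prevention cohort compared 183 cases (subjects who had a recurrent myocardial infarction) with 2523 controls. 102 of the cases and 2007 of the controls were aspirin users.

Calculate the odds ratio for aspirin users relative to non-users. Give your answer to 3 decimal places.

OR = (102 × 516) / (2007 × 81) = 52632/162567 ≈ 0.324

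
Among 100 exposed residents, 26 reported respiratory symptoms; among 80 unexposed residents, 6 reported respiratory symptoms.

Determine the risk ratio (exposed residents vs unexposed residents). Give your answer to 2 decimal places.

RR = 3.47

risk, exposed residents = 26/100 = 0.2600
risk, unexposed residents = 6/80 = 0.0750
RR = 0.2600 / 0.0750 = 3.47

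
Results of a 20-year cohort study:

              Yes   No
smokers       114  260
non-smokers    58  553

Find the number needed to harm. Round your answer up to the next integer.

risk, smokers = 114/374 = 0.304813
risk, non-smokers = 58/611 = 0.094926
absolute risk difference = 0.209886
1 / 0.209886 = 4.764 → round up → 5

NNH ≈ 5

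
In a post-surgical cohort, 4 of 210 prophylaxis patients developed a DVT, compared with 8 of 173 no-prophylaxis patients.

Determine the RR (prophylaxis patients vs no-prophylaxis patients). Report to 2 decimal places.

RR ≈ 0.41

risk, prophylaxis patients = 4/210 = 0.01905
risk, no-prophylaxis patients = 8/173 = 0.04624
RR = 0.01905 / 0.04624 = 0.41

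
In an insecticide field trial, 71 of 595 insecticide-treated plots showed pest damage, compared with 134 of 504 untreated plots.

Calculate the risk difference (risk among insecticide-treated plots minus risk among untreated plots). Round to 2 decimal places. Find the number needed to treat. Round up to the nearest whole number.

risk, insecticide-treated plots = 71/595 = 0.1193
risk, untreated plots = 134/504 = 0.2659
risk difference = 0.1193 − 0.2659 = -0.15
absolute risk difference = 0.146545
1 / 0.146545 = 6.824 → round up → 7

RD = -0.15; NNT = 7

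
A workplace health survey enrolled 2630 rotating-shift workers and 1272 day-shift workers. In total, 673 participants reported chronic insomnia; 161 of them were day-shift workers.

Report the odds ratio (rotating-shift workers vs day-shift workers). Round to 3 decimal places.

OR = 1.668

rotating-shift workers with the outcome: 673 − 161 = 512
rotating-shift workers without the outcome: 2630 − 512 = 2118
day-shift workers without the outcome: 1272 − 161 = 1111
OR = (512 × 1111) / (2118 × 161) = 568832/340998 ≈ 1.668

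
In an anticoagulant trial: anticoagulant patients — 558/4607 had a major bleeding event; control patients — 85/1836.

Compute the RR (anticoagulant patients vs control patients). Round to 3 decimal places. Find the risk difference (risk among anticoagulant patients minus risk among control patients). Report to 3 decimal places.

RR = 2.616; RD = 0.075

risk, anticoagulant patients = 558/4607 = 0.12112
risk, control patients = 85/1836 = 0.04630
RR = 0.12112 / 0.04630 = 2.616
risk difference = 0.12112 − 0.04630 = 0.075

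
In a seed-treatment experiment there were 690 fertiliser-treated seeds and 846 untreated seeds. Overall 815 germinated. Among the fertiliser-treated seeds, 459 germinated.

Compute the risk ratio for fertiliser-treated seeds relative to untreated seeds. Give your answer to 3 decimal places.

fertiliser-treated seeds without the outcome: 690 − 459 = 231
untreated seeds with the outcome: 815 − 459 = 356
untreated seeds without the outcome: 846 − 356 = 490
risk, fertiliser-treated seeds = 459/690 = 0.6652
risk, untreated seeds = 356/846 = 0.4208
RR = 0.6652 / 0.4208 = 1.581

RR: 1.581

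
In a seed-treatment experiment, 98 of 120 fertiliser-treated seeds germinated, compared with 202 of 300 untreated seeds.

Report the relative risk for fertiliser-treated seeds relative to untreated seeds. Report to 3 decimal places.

risk, fertiliser-treated seeds = 98/120 = 0.8167
risk, untreated seeds = 202/300 = 0.6733
RR = 0.8167 / 0.6733 = 1.213

1.213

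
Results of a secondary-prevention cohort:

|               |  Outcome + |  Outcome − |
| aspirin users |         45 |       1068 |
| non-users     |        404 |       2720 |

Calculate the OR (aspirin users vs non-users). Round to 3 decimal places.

OR = (45 × 2720) / (1068 × 404) = 122400/431472 ≈ 0.284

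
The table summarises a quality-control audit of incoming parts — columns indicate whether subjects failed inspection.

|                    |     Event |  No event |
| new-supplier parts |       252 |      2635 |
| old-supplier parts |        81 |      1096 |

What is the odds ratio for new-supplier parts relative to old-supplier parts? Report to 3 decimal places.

OR = (252 × 1096) / (2635 × 81) = 276192/213435 ≈ 1.294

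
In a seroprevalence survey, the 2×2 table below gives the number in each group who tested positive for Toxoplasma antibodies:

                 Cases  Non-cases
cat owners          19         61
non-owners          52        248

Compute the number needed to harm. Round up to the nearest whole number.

risk, cat owners = 19/80 = 0.237500
risk, non-owners = 52/300 = 0.173333
absolute risk difference = 0.064167
1 / 0.064167 = 15.584 → round up → 16

16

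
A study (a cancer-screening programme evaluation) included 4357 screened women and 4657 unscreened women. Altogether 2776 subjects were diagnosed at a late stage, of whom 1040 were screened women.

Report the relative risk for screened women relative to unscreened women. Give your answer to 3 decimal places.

RR ≈ 0.640

screened women without the outcome: 4357 − 1040 = 3317
unscreened women with the outcome: 2776 − 1040 = 1736
unscreened women without the outcome: 4657 − 1736 = 2921
risk, screened women = 1040/4357 = 0.2387
risk, unscreened women = 1736/4657 = 0.3728
RR = 0.2387 / 0.3728 = 0.640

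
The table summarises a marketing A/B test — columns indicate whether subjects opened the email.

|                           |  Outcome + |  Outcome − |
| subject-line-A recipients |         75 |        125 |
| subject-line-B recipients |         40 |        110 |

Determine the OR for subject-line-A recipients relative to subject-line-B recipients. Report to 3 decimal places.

OR ≈ 1.650

odds, subject-line-A recipients = 75/125 = 0.6000
odds, subject-line-B recipients = 40/110 = 0.3636
OR = 0.6000 / 0.3636 = 1.650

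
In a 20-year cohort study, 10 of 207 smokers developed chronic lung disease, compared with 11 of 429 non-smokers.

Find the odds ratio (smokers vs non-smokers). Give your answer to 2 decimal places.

1.93

odds, smokers = 10/197 = 0.05076
odds, non-smokers = 11/418 = 0.02632
OR = 0.05076 / 0.02632 = 1.93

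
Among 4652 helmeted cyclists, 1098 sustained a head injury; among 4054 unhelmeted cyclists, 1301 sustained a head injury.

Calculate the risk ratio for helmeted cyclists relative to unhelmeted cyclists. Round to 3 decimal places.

risk, helmeted cyclists = 1098/4652 = 0.2360
risk, unhelmeted cyclists = 1301/4054 = 0.3209
RR = 0.2360 / 0.3209 = 0.735

0.735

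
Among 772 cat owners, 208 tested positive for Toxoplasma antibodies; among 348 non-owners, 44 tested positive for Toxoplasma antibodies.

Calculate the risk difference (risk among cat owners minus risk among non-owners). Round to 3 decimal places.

RD = 0.143

risk, cat owners = 208/772 = 0.2694
risk, non-owners = 44/348 = 0.1264
risk difference = 0.2694 − 0.1264 = 0.143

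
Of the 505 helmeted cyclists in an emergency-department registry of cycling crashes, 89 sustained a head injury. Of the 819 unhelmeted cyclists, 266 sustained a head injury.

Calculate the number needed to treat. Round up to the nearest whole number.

7

risk, helmeted cyclists = 89/505 = 0.176238
risk, unhelmeted cyclists = 266/819 = 0.324786
absolute risk difference = 0.148549
1 / 0.148549 = 6.732 → round up → 7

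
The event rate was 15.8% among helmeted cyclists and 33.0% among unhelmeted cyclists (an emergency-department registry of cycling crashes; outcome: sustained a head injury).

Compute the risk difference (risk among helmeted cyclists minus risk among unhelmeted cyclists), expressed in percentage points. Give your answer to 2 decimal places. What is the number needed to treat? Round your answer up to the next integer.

RD = -17.20; NNT = 6

risk difference = 0.1580 − 0.3300 = -0.1720 → -17.20 percentage points
absolute risk difference = 0.172000
1 / 0.172000 = 5.814 → round up → 6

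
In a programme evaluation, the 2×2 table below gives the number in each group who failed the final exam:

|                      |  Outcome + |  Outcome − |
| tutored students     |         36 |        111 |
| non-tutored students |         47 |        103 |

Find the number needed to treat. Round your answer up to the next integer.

risk, tutored students = 36/147 = 0.244898
risk, non-tutored students = 47/150 = 0.313333
absolute risk difference = 0.068435
1 / 0.068435 = 14.612 → round up → 15

NNT ≈ 15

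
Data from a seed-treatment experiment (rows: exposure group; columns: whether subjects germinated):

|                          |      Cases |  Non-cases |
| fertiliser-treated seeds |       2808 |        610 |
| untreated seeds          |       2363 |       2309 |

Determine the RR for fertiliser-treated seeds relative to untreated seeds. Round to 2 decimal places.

risk, fertiliser-treated seeds = 2808/3418 = 0.8215
risk, untreated seeds = 2363/4672 = 0.5058
RR = 0.8215 / 0.5058 = 1.62

1.62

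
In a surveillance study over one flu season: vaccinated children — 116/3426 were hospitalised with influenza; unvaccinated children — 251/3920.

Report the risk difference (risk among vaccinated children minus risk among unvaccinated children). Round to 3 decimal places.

risk, vaccinated children = 116/3426 = 0.03386
risk, unvaccinated children = 251/3920 = 0.06403
risk difference = 0.03386 − 0.06403 = -0.030

RD = -0.030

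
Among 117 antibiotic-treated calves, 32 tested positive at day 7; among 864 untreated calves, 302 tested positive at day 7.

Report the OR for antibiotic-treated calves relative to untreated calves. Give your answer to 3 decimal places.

OR ≈ 0.701

odds, antibiotic-treated calves = 32/85 = 0.3765
odds, untreated calves = 302/562 = 0.5374
OR = 0.3765 / 0.5374 = 0.701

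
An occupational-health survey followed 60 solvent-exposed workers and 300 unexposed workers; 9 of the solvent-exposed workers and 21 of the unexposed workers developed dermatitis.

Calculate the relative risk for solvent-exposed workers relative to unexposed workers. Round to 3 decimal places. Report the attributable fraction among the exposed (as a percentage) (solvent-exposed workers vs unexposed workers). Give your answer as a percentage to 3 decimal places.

RR = 2.143; AR% = 53.333%

risk, solvent-exposed workers = 9/60 = 0.1500
risk, unexposed workers = 21/300 = 0.0700
RR = 0.1500 / 0.0700 = 2.143
AR% = (0.1500 − 0.0700) / 0.1500 = 0.5333 → 53.333%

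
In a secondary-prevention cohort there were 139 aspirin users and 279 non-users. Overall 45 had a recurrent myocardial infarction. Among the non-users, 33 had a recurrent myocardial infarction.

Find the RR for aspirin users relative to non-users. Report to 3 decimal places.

aspirin users with the outcome: 45 − 33 = 12
aspirin users without the outcome: 139 − 12 = 127
non-users without the outcome: 279 − 33 = 246
risk, aspirin users = 12/139 = 0.0863
risk, non-users = 33/279 = 0.1183
RR = 0.0863 / 0.1183 = 0.730

RR = 0.730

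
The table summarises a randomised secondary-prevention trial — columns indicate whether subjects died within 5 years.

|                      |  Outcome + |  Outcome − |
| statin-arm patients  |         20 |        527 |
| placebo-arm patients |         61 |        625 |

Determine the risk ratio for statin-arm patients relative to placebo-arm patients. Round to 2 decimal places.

risk, statin-arm patients = 20/547 = 0.03656
risk, placebo-arm patients = 61/686 = 0.08892
RR = 0.03656 / 0.08892 = 0.41

RR ≈ 0.41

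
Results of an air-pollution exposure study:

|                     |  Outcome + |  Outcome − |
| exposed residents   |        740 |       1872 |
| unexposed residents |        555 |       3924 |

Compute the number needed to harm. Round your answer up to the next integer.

NNH ≈ 7

risk, exposed residents = 740/2612 = 0.283308
risk, unexposed residents = 555/4479 = 0.123912
absolute risk difference = 0.159396
1 / 0.159396 = 6.274 → round up → 7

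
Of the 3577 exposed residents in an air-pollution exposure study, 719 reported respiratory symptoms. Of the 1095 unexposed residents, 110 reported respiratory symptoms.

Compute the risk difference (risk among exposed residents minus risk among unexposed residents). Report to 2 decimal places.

risk, exposed residents = 719/3577 = 0.2010
risk, unexposed residents = 110/1095 = 0.1005
risk difference = 0.2010 − 0.1005 = 0.10

0.10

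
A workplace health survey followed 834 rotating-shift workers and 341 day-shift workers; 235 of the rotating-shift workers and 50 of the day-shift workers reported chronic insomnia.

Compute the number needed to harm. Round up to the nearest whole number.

risk, rotating-shift workers = 235/834 = 0.281775
risk, day-shift workers = 50/341 = 0.146628
absolute risk difference = 0.135147
1 / 0.135147 = 7.399 → round up → 8

8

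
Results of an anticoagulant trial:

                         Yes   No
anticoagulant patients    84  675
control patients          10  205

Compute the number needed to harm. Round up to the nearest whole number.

NNH ≈ 16

risk, anticoagulant patients = 84/759 = 0.110672
risk, control patients = 10/215 = 0.046512
absolute risk difference = 0.064160
1 / 0.064160 = 15.586 → round up → 16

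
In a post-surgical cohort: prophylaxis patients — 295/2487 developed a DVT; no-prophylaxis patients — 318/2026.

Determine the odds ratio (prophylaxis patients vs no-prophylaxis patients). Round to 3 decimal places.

OR = (295 × 1708) / (2192 × 318) = 503860/697056 ≈ 0.723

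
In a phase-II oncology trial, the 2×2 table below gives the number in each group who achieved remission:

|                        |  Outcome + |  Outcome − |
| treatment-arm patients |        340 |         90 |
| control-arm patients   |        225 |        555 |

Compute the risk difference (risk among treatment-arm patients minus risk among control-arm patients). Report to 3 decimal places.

RD: 0.502

risk, treatment-arm patients = 340/430 = 0.7907
risk, control-arm patients = 225/780 = 0.2885
risk difference = 0.7907 − 0.2885 = 0.502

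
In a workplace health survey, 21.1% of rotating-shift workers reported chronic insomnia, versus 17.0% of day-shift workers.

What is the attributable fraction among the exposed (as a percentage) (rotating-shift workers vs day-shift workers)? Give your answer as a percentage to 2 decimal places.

AR% = (0.2110 − 0.1700) / 0.2110 = 0.1943 → 19.43%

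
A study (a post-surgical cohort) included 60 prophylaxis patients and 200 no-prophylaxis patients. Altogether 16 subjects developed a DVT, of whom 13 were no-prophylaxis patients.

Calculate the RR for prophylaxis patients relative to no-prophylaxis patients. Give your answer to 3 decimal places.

0.769

prophylaxis patients with the outcome: 16 − 13 = 3
prophylaxis patients without the outcome: 60 − 3 = 57
no-prophylaxis patients without the outcome: 200 − 13 = 187
risk, prophylaxis patients = 3/60 = 0.0500
risk, no-prophylaxis patients = 13/200 = 0.0650
RR = 0.0500 / 0.0650 = 0.769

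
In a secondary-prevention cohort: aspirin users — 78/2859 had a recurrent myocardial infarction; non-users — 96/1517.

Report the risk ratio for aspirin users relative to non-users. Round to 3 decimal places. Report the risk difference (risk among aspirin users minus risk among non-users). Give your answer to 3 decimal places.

RR = 0.431; RD = -0.036

risk, aspirin users = 78/2859 = 0.02728
risk, non-users = 96/1517 = 0.06328
RR = 0.02728 / 0.06328 = 0.431
risk difference = 0.02728 − 0.06328 = -0.036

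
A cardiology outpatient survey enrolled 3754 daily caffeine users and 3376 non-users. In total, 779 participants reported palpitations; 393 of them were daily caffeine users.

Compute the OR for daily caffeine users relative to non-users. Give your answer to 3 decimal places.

OR: 0.906

daily caffeine users without the outcome: 3754 − 393 = 3361
non-users with the outcome: 779 − 393 = 386
non-users without the outcome: 3376 − 386 = 2990
OR = (393 × 2990) / (3361 × 386) = 1175070/1297346 ≈ 0.906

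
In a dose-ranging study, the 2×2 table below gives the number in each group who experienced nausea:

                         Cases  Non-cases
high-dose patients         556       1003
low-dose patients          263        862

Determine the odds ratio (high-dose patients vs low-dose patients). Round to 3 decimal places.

OR = (556 × 862) / (1003 × 263) = 479272/263789 ≈ 1.817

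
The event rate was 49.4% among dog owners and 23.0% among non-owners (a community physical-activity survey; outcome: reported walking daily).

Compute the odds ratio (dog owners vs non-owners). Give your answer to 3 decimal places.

odds, dog owners = 0.4940/0.5060 = 0.9763
odds, non-owners = 0.2300/0.7700 = 0.2987
OR = 0.9763 / 0.2987 = 3.268

OR: 3.268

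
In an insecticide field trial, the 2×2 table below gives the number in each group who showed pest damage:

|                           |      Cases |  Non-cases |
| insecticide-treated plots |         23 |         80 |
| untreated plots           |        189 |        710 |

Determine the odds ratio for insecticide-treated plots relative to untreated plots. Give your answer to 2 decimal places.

1.08

odds, insecticide-treated plots = 23/80 = 0.2875
odds, untreated plots = 189/710 = 0.2662
OR = 0.2875 / 0.2662 = 1.08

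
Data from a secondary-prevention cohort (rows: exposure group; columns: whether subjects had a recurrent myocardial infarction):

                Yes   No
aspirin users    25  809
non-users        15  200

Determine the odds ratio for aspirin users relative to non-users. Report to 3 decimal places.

OR = (25 × 200) / (809 × 15) = 5000/12135 ≈ 0.412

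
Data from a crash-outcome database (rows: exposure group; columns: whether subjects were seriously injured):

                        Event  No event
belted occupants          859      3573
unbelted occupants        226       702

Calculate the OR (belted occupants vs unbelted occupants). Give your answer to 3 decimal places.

odds, belted occupants = 859/3573 = 0.2404
odds, unbelted occupants = 226/702 = 0.3219
OR = 0.2404 / 0.3219 = 0.747

0.747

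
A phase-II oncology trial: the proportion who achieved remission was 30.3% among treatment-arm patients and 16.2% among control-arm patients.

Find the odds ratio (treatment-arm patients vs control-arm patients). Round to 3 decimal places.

odds, treatment-arm patients = 0.3030/0.6970 = 0.4347
odds, control-arm patients = 0.1620/0.8380 = 0.1933
OR = 0.4347 / 0.1933 = 2.249

2.249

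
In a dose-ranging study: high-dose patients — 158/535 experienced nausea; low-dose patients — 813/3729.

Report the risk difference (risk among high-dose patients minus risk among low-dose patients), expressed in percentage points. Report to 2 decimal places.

RD: 7.73

risk, high-dose patients = 158/535 = 0.2953
risk, low-dose patients = 813/3729 = 0.2180
risk difference = 0.2953 − 0.2180 = 0.0773 → 7.73 percentage points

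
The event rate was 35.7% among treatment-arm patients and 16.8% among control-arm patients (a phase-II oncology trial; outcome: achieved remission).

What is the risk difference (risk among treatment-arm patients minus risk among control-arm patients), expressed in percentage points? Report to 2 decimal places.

risk difference = 0.3570 − 0.1680 = 0.1890 → 18.90 percentage points

RD = 18.90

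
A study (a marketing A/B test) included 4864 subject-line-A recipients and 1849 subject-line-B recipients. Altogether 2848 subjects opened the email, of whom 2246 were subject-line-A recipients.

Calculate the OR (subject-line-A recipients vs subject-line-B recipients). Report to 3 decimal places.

OR ≈ 1.777

subject-line-A recipients without the outcome: 4864 − 2246 = 2618
subject-line-B recipients with the outcome: 2848 − 2246 = 602
subject-line-B recipients without the outcome: 1849 − 602 = 1247
odds, subject-line-A recipients = 2246/2618 = 0.8579
odds, subject-line-B recipients = 602/1247 = 0.4828
OR = 0.8579 / 0.4828 = 1.777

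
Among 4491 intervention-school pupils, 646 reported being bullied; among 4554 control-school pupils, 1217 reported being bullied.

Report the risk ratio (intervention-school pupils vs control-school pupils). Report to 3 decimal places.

RR = 0.538

risk, intervention-school pupils = 646/4491 = 0.1438
risk, control-school pupils = 1217/4554 = 0.2672
RR = 0.1438 / 0.2672 = 0.538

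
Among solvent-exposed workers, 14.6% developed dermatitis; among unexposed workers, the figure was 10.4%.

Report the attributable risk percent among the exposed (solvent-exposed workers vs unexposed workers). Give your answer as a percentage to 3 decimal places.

AR% = (0.1460 − 0.1040) / 0.1460 = 0.2877 → 28.767%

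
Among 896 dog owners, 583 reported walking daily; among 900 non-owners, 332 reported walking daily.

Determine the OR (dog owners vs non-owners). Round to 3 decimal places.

OR = (583 × 568) / (313 × 332) = 331144/103916 ≈ 3.187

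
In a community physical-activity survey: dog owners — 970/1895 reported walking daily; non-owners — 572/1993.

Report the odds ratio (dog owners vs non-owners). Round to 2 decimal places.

OR = (970 × 1421) / (925 × 572) = 1378370/529100 ≈ 2.61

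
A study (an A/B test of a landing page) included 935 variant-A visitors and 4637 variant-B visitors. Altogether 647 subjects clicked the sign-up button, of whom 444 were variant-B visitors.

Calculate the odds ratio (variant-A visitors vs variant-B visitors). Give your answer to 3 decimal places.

variant-A visitors with the outcome: 647 − 444 = 203
variant-A visitors without the outcome: 935 − 203 = 732
variant-B visitors without the outcome: 4637 − 444 = 4193
odds, variant-A visitors = 203/732 = 0.2773
odds, variant-B visitors = 444/4193 = 0.1059
OR = 0.2773 / 0.1059 = 2.619

2.619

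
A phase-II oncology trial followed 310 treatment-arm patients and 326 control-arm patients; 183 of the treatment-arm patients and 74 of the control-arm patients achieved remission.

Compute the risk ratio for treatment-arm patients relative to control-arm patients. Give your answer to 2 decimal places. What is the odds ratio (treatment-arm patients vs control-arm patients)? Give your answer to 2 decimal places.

RR = 2.60; OR = 4.91

risk, treatment-arm patients = 183/310 = 0.5903
risk, control-arm patients = 74/326 = 0.2270
RR = 0.5903 / 0.2270 = 2.60
odds, treatment-arm patients = 183/127 = 1.4409
odds, control-arm patients = 74/252 = 0.2937
OR = 1.4409 / 0.2937 = 4.91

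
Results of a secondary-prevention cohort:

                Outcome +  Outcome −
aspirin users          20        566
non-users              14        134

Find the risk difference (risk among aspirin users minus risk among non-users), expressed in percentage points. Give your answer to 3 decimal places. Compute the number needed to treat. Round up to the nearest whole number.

risk, aspirin users = 20/586 = 0.03413
risk, non-users = 14/148 = 0.09459
risk difference = 0.03413 − 0.09459 = -0.06046 → -6.046 percentage points
absolute risk difference = 0.060465
1 / 0.060465 = 16.538 → round up → 17

RD = -6.046; NNT = 17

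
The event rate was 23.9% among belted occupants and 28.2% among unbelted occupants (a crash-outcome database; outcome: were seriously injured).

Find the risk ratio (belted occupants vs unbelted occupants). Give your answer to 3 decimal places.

RR = 0.2390 / 0.2820 = 0.848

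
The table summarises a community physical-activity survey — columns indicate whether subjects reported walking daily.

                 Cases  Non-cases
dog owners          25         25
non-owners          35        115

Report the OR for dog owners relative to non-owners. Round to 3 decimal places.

OR = (25 × 115) / (25 × 35) = 2875/875 ≈ 3.286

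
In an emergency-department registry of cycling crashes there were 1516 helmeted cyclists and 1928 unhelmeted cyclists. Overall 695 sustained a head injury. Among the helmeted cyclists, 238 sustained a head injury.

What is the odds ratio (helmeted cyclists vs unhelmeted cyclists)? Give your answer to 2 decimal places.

helmeted cyclists without the outcome: 1516 − 238 = 1278
unhelmeted cyclists with the outcome: 695 − 238 = 457
unhelmeted cyclists without the outcome: 1928 − 457 = 1471
OR = (238 × 1471) / (1278 × 457) = 350098/584046 ≈ 0.60

0.60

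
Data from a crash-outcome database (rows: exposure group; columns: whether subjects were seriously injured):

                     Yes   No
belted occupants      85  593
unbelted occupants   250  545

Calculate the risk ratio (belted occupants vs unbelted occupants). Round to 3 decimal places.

risk, belted occupants = 85/678 = 0.1254
risk, unbelted occupants = 250/795 = 0.3145
RR = 0.1254 / 0.3145 = 0.399

RR = 0.399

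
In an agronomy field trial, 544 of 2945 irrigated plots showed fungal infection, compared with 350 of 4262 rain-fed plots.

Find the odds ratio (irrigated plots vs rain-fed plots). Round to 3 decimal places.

odds, irrigated plots = 544/2401 = 0.2266
odds, rain-fed plots = 350/3912 = 0.0895
OR = 0.2266 / 0.0895 = 2.532

2.532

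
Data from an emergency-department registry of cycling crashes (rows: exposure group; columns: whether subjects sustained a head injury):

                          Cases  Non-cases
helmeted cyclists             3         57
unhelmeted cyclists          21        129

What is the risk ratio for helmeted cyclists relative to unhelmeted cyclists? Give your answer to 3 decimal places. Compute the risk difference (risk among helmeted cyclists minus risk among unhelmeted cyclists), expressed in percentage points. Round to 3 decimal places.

risk, helmeted cyclists = 3/60 = 0.0500
risk, unhelmeted cyclists = 21/150 = 0.1400
RR = 0.0500 / 0.1400 = 0.357
risk difference = 0.0500 − 0.1400 = -0.0900 → -9.000 percentage points

RR = 0.357; RD = -9.000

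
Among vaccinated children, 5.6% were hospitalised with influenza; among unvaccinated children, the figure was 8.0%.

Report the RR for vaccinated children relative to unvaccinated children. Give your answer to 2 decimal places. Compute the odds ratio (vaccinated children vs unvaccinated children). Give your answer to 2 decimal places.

RR = 0.0560 / 0.0800 = 0.70
odds, vaccinated children = 0.0560/0.9440 = 0.0593
odds, unvaccinated children = 0.0800/0.9200 = 0.0870
OR = 0.0593 / 0.0870 = 0.68

RR = 0.70; OR = 0.68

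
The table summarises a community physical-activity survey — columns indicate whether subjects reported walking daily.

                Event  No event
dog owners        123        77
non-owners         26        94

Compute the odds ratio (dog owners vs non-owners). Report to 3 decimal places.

OR = (123 × 94) / (77 × 26) = 11562/2002 ≈ 5.775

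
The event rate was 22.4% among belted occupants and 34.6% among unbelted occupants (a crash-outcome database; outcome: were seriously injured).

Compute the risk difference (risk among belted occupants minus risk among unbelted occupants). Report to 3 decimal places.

risk difference = 0.2240 − 0.3460 = -0.122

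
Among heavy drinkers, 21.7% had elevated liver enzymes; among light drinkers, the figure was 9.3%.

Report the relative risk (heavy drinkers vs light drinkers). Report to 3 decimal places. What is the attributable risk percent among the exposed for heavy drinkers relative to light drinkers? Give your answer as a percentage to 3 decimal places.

RR = 0.2170 / 0.0930 = 2.333
AR% = (0.2170 − 0.0930) / 0.2170 = 0.5714 → 57.143%

RR = 2.333; AR% = 57.143%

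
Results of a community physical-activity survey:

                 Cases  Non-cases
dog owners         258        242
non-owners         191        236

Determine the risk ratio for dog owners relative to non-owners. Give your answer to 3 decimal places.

risk, dog owners = 258/500 = 0.5160
risk, non-owners = 191/427 = 0.4473
RR = 0.5160 / 0.4473 = 1.154

RR: 1.154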